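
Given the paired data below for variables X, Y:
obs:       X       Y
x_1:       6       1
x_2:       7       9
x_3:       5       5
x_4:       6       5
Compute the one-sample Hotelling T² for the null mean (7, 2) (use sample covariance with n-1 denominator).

Step 1 — sample mean vector:
  mean(X) = (6 + 7 + 5 + 6) / 4 = 24/4 = 6
  mean(Y) = (1 + 9 + 5 + 5) / 4 = 20/4 = 5
  x̄ = (6, 5),  deviation x̄ - mu_0 = (6, 5) - (7, 2) = (-1, 3).

Step 2 — sample covariance matrix, S[i,j] = (1/(n-1)) · Σ_k (x_{k,i} - mean_i) · (x_{k,j} - mean_j), divisor n-1 = 3:
  S[X,X] = ((0)·(0) + (1)·(1) + (-1)·(-1) + (0)·(0)) / 3 = 2/3 = 0.6667
  S[X,Y] = ((0)·(-4) + (1)·(4) + (-1)·(0) + (0)·(0)) / 3 = 4/3 = 1.3333
  S[Y,Y] = ((-4)·(-4) + (4)·(4) + (0)·(0) + (0)·(0)) / 3 = 32/3 = 10.6667
  S = [[0.6667, 1.3333],
 [1.3333, 10.6667]].

Step 3 — invert S. det(S) = 0.6667·10.6667 - (1.3333)² = 5.3333.
  S^{-1} = (1/det) · [[d, -b], [-b, a]] = [[2, -0.25],
 [-0.25, 0.125]].

Step 4 — quadratic form (x̄ - mu_0)^T · S^{-1} · (x̄ - mu_0):
  S^{-1} · (x̄ - mu_0) = (-2.75, 0.625),
  (x̄ - mu_0)^T · [...] = (-1)·(-2.75) + (3)·(0.625) = 4.625.

Step 5 — scale by n: T² = 4 · 4.625 = 18.5.

T² ≈ 18.5


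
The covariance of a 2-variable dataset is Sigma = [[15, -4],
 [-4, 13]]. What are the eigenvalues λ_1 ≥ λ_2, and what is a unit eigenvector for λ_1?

Step 1 — characteristic polynomial of 2×2 Sigma:
  det(Sigma - λI) = λ² - trace · λ + det = 0.
  trace = 15 + 13 = 28, det = 15·13 - (-4)² = 179.
Step 2 — discriminant:
  Δ = trace² - 4·det = 784 - 716 = 68.
Step 3 — eigenvalues:
  λ = (trace ± √Δ)/2 = (28 ± 8.2462)/2,
  λ_1 = 18.1231,  λ_2 = 9.8769.

Step 4 — unit eigenvector for λ_1: solve (Sigma - λ_1 I)v = 0. First row:
  (15 - 18.1231)·v_x + (-4)·v_y = 0, i.e. (-3.1231)·v_x + (-4)·v_y = 0,
  so v ∝ (b, λ_1 - a) = (-4, 3.1231); multiply by -1 so the first entry is positive: u = (4, -3.1231).
  ||u|| = √((4)² + (-3.1231)²) = √(25.7538) ≈ 5.0748,
  v_1 = u/||u|| ≈ (0.7882, -0.6154) (||v_1|| = 1).

λ_1 = 18.1231,  λ_2 = 9.8769;  v_1 ≈ (0.7882, -0.6154)


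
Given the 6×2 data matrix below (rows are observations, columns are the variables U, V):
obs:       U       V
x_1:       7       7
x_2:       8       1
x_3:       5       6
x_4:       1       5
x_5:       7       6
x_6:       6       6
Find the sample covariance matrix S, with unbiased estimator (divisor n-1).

Step 1 — column means:
  mean(U) = (7 + 8 + 5 + 1 + 7 + 6) / 6 = 34/6 = 5.6667
  mean(V) = (7 + 1 + 6 + 5 + 6 + 6) / 6 = 31/6 = 5.1667

Step 2 — sample covariance S[i,j] = (1/(n-1)) · Σ_k (x_{k,i} - mean_i) · (x_{k,j} - mean_j), with n-1 = 5.
  S[U,U] = ((1.3333)·(1.3333) + (2.3333)·(2.3333) + (-0.6667)·(-0.6667) + (-4.6667)·(-4.6667) + (1.3333)·(1.3333) + (0.3333)·(0.3333)) / 5 = 31.3333/5 = 6.2667
  S[U,V] = ((1.3333)·(1.8333) + (2.3333)·(-4.1667) + (-0.6667)·(0.8333) + (-4.6667)·(-0.1667) + (1.3333)·(0.8333) + (0.3333)·(0.8333)) / 5 = -5.6667/5 = -1.1333
  S[V,V] = ((1.8333)·(1.8333) + (-4.1667)·(-4.1667) + (0.8333)·(0.8333) + (-0.1667)·(-0.1667) + (0.8333)·(0.8333) + (0.8333)·(0.8333)) / 5 = 22.8333/5 = 4.5667

S is symmetric (S[j,i] = S[i,j]). Assembling:

S = [[6.2667, -1.1333],
 [-1.1333, 4.5667]]


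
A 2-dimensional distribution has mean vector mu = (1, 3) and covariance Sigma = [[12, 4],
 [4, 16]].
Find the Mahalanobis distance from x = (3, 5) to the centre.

Step 1 — centre the observation: (x - mu) = (2, 2).

Step 2 — invert Sigma. det(Sigma) = 12·16 - (4)² = 176.
  Sigma^{-1} = (1/det) · [[d, -b], [-b, a]] = [[0.0909, -0.0227],
 [-0.0227, 0.0682]].

Step 3 — form the quadratic (x - mu)^T · Sigma^{-1} · (x - mu):
  Sigma^{-1} · (x - mu) = (0.1364, 0.0909).
  (x - mu)^T · [Sigma^{-1} · (x - mu)] = (2)·(0.1364) + (2)·(0.0909) = 0.4545.

Step 4 — take square root: d = √(0.4545) ≈ 0.6742.

d(x, mu) = √(0.4545) ≈ 0.6742


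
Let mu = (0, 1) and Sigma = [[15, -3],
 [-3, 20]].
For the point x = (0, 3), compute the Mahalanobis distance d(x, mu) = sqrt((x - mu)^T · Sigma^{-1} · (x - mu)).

Step 1 — centre the observation: (x - mu) = (0, 2).

Step 2 — invert Sigma. det(Sigma) = 15·20 - (-3)² = 291.
  Sigma^{-1} = (1/det) · [[d, -b], [-b, a]] = [[0.0687, 0.0103],
 [0.0103, 0.0515]].

Step 3 — form the quadratic (x - mu)^T · Sigma^{-1} · (x - mu):
  Sigma^{-1} · (x - mu) = (0.0206, 0.1031).
  (x - mu)^T · [Sigma^{-1} · (x - mu)] = (0)·(0.0206) + (2)·(0.1031) = 0.2062.

Step 4 — take square root: d = √(0.2062) ≈ 0.4541.

d(x, mu) = √(0.2062) ≈ 0.4541


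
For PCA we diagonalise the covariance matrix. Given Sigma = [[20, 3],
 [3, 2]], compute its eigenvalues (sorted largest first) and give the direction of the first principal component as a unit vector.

Step 1 — characteristic polynomial of 2×2 Sigma:
  det(Sigma - λI) = λ² - trace · λ + det = 0.
  trace = 20 + 2 = 22, det = 20·2 - (3)² = 31.
Step 2 — discriminant:
  Δ = trace² - 4·det = 484 - 124 = 360.
Step 3 — eigenvalues:
  λ = (trace ± √Δ)/2 = (22 ± 18.9737)/2,
  λ_1 = 20.4868,  λ_2 = 1.5132.

Step 4 — unit eigenvector for λ_1: solve (Sigma - λ_1 I)v = 0. First row:
  (20 - 20.4868)·v_x + (3)·v_y = 0, i.e. (-0.4868)·v_x + (3)·v_y = 0,
  so v ∝ (b, λ_1 - a) = (3, 0.4868) = u.
  ||u|| = √((3)² + (0.4868)²) = √(9.237) ≈ 3.0392,
  v_1 = u/||u|| ≈ (0.9871, 0.1602) (||v_1|| = 1).

λ_1 = 20.4868,  λ_2 = 1.5132;  v_1 ≈ (0.9871, 0.1602)


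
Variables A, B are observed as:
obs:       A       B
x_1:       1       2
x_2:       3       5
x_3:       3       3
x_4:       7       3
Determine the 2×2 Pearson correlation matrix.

Step 1 — column means:
  mean(A) = (1 + 3 + 3 + 7) / 4 = 14/4 = 3.5
  mean(B) = (2 + 5 + 3 + 3) / 4 = 13/4 = 3.25

Step 2 — sample variances and covariances s[i,j] = (1/(n-1)) · Σ_k (x_{k,i} - mean_i) · (x_{k,j} - mean_j), with n-1 = 3:
  s[A,A] = ((-2.5)·(-2.5) + (-0.5)·(-0.5) + (-0.5)·(-0.5) + (3.5)·(3.5)) / 3 = 19/3 = 6.3333
  s[A,B] = ((-2.5)·(-1.25) + (-0.5)·(1.75) + (-0.5)·(-0.25) + (3.5)·(-0.25)) / 3 = 1.5/3 = 0.5
  s[B,B] = ((-1.25)·(-1.25) + (1.75)·(1.75) + (-0.25)·(-0.25) + (-0.25)·(-0.25)) / 3 = 4.75/3 = 1.5833
  Sample standard deviations s_i = √(s[i,i]):
  s(A) = √(6.3333) = 2.5166
  s(B) = √(1.5833) = 1.2583

Step 3 — r_{ij} = s_{ij} / (s_i · s_j):
  r[A,A] = 1 (diagonal).
  r[A,B] = 0.5 / (2.5166 · 1.2583) = 0.5 / 3.1667 = 0.1579
  r[B,B] = 1 (diagonal).

R is symmetric with unit diagonal. Assembling:

R = [[1, 0.1579],
 [0.1579, 1]]


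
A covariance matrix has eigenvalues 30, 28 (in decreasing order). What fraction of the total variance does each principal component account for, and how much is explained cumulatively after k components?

Step 1 — total variance = trace(Sigma) = Σ λ_i = 30 + 28 = 58.

Step 2 — fraction explained by component i = λ_i / Σ λ:
  PC1: 30/58 = 0.5172
  PC2: 28/58 = 0.4828

Step 3 — cumulative fraction after k components = (λ_1 + ... + λ_k) / Σ λ:
  k = 1: 30/58 = 0.5172
  k = 2: (30 + 28)/58 = 58/58 = 1

Summary (fraction, with percent):

explained: PC1 0.5172 (51.72%), PC2 0.4828 (48.28%);  cumulative: 0.5172, 1


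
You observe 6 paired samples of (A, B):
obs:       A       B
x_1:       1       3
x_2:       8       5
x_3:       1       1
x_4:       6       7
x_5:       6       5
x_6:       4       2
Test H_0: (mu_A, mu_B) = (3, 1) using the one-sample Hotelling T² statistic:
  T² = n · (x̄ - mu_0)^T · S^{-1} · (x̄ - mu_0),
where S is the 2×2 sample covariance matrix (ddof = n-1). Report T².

Step 1 — sample mean vector:
  mean(A) = (1 + 8 + 1 + 6 + 6 + 4) / 6 = 26/6 = 4.3333
  mean(B) = (3 + 5 + 1 + 7 + 5 + 2) / 6 = 23/6 = 3.8333
  x̄ = (4.3333, 3.8333),  deviation x̄ - mu_0 = (4.3333, 3.8333) - (3, 1) = (1.3333, 2.8333).

Step 2 — sample covariance matrix, S[i,j] = (1/(n-1)) · Σ_k (x_{k,i} - mean_i) · (x_{k,j} - mean_j), divisor n-1 = 5:
  S[A,A] = ((-3.3333)·(-3.3333) + (3.6667)·(3.6667) + (-3.3333)·(-3.3333) + (1.6667)·(1.6667) + (1.6667)·(1.6667) + (-0.3333)·(-0.3333)) / 5 = 41.3333/5 = 8.2667
  S[A,B] = ((-3.3333)·(-0.8333) + (3.6667)·(1.1667) + (-3.3333)·(-2.8333) + (1.6667)·(3.1667) + (1.6667)·(1.1667) + (-0.3333)·(-1.8333)) / 5 = 24.3333/5 = 4.8667
  S[B,B] = ((-0.8333)·(-0.8333) + (1.1667)·(1.1667) + (-2.8333)·(-2.8333) + (3.1667)·(3.1667) + (1.1667)·(1.1667) + (-1.8333)·(-1.8333)) / 5 = 24.8333/5 = 4.9667
  S = [[8.2667, 4.8667],
 [4.8667, 4.9667]].

Step 3 — invert S. det(S) = 8.2667·4.9667 - (4.8667)² = 17.3733.
  S^{-1} = (1/det) · [[d, -b], [-b, a]] = [[0.2859, -0.2801],
 [-0.2801, 0.4758]].

Step 4 — quadratic form (x̄ - mu_0)^T · S^{-1} · (x̄ - mu_0):
  S^{-1} · (x̄ - mu_0) = (-0.4125, 0.9747),
  (x̄ - mu_0)^T · [...] = (1.3333)·(-0.4125) + (2.8333)·(0.9747) = 2.2116.

Step 5 — scale by n: T² = 6 · 2.2116 = 13.2694.

T² ≈ 13.2694


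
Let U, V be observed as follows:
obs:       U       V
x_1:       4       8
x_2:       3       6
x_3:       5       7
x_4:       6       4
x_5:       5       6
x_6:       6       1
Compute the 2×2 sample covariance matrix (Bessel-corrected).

Step 1 — column means:
  mean(U) = (4 + 3 + 5 + 6 + 5 + 6) / 6 = 29/6 = 4.8333
  mean(V) = (8 + 6 + 7 + 4 + 6 + 1) / 6 = 32/6 = 5.3333

Step 2 — sample covariance S[i,j] = (1/(n-1)) · Σ_k (x_{k,i} - mean_i) · (x_{k,j} - mean_j), with n-1 = 5.
  S[U,U] = ((-0.8333)·(-0.8333) + (-1.8333)·(-1.8333) + (0.1667)·(0.1667) + (1.1667)·(1.1667) + (0.1667)·(0.1667) + (1.1667)·(1.1667)) / 5 = 6.8333/5 = 1.3667
  S[U,V] = ((-0.8333)·(2.6667) + (-1.8333)·(0.6667) + (0.1667)·(1.6667) + (1.1667)·(-1.3333) + (0.1667)·(0.6667) + (1.1667)·(-4.3333)) / 5 = -9.6667/5 = -1.9333
  S[V,V] = ((2.6667)·(2.6667) + (0.6667)·(0.6667) + (1.6667)·(1.6667) + (-1.3333)·(-1.3333) + (0.6667)·(0.6667) + (-4.3333)·(-4.3333)) / 5 = 31.3333/5 = 6.2667

S is symmetric (S[j,i] = S[i,j]). Assembling:

S = [[1.3667, -1.9333],
 [-1.9333, 6.2667]]


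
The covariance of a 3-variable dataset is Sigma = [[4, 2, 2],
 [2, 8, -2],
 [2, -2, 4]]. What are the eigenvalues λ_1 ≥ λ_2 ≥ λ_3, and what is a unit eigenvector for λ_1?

Step 1 — characteristic polynomial p(λ) = det(λI - Sigma) = λ³ - tr·λ² + c_1·λ - det, where tr = trace, c_1 = sum of the principal 2×2 minors, det = det(Sigma):
  tr = 4 + 8 + 4 = 16,
  c_1 = (4·8 - (2)²) + (4·4 - (2)²) + (8·4 - (-2)²) = 28 + 12 + 28 = 68,
  det = 4·(8·4 - (-2)²) - (2)·((2)·4 - (-2)·(2)) + (2)·((2)·(-2) - 8·(2)) = 4·(28) - (2)·(12) + (2)·(-20) = 48.
  So p(λ) = λ³ - 16λ² + 68λ - 48.
Step 2 — look for an integer root (rational root theorem: any rational root is an integer divisor of 48). Testing λ = 6:
  p(6) = 216 - 576 + 408 - 48 = 0  ✓
  Dividing out (λ - 6): p(λ) = (λ - 6)(λ² - 10λ + 8).
Step 3 — remaining eigenvalues from the quadratic λ² - 10λ + 8 = 0:
  Δ = 10² - 4·8 = 100 - 32 = 68,  λ = (10 ± √68)/2 = (10 ± 8.2462)/2 ≈ 9.1231 or 0.8769.
  Sorted: λ_1 = 9.1231,  λ_2 = 6,  λ_3 = 0.8769  (check: sum = 16 = tr ✓).

Step 4 — unit eigenvector for λ_1 ≈ 9.1231: v spans the null space of (Sigma - λ_1 I), whose rows are
  r_1 = (-5.1231, 2, 2),  r_2 = (2, -1.1231, -2),  r_3 = (2, -2, -5.1231).
  v is orthogonal to every row, so take v ∝ r_1 × r_2 = ((2)·(-2) - (2)·(-1.1231), (2)·(2) - (-5.1231)·(-2), (-5.1231)·(-1.1231) - (2)·(2)) ≈ (-1.7538, -6.2462, 1.7538).
  Rescale (multiply by -1 so the first nonzero entry is positive): u = (1.7538, 6.2462, -1.7538).
  ||u|| = √((1.7538)² + (6.2462)² + (-1.7538)²) = √(45.1667) ≈ 6.7206,  v_1 = u/||u|| ≈ (0.261, 0.9294, -0.261) (||v_1|| = 1).

λ_1 = 9.1231,  λ_2 = 6,  λ_3 = 0.8769;  v_1 ≈ (0.261, 0.9294, -0.261)


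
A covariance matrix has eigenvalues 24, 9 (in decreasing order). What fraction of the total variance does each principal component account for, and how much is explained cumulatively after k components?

Step 1 — total variance = trace(Sigma) = Σ λ_i = 24 + 9 = 33.

Step 2 — fraction explained by component i = λ_i / Σ λ:
  PC1: 24/33 = 0.7273
  PC2: 9/33 = 0.2727

Step 3 — cumulative fraction after k components = (λ_1 + ... + λ_k) / Σ λ:
  k = 1: 24/33 = 0.7273
  k = 2: (24 + 9)/33 = 33/33 = 1

Summary (fraction, with percent):

explained: PC1 0.7273 (72.73%), PC2 0.2727 (27.27%);  cumulative: 0.7273, 1


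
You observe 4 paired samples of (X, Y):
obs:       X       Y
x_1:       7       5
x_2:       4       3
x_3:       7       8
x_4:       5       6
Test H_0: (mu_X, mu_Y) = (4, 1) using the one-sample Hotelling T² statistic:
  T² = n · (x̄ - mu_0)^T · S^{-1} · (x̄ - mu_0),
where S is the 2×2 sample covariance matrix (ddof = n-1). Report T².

Step 1 — sample mean vector:
  mean(X) = (7 + 4 + 7 + 5) / 4 = 23/4 = 5.75
  mean(Y) = (5 + 3 + 8 + 6) / 4 = 22/4 = 5.5
  x̄ = (5.75, 5.5),  deviation x̄ - mu_0 = (5.75, 5.5) - (4, 1) = (1.75, 4.5).

Step 2 — sample covariance matrix, S[i,j] = (1/(n-1)) · Σ_k (x_{k,i} - mean_i) · (x_{k,j} - mean_j), divisor n-1 = 3:
  S[X,X] = ((1.25)·(1.25) + (-1.75)·(-1.75) + (1.25)·(1.25) + (-0.75)·(-0.75)) / 3 = 6.75/3 = 2.25
  S[X,Y] = ((1.25)·(-0.5) + (-1.75)·(-2.5) + (1.25)·(2.5) + (-0.75)·(0.5)) / 3 = 6.5/3 = 2.1667
  S[Y,Y] = ((-0.5)·(-0.5) + (-2.5)·(-2.5) + (2.5)·(2.5) + (0.5)·(0.5)) / 3 = 13/3 = 4.3333
  S = [[2.25, 2.1667],
 [2.1667, 4.3333]].

Step 3 — invert S. det(S) = 2.25·4.3333 - (2.1667)² = 5.0556.
  S^{-1} = (1/det) · [[d, -b], [-b, a]] = [[0.8571, -0.4286],
 [-0.4286, 0.4451]].

Step 4 — quadratic form (x̄ - mu_0)^T · S^{-1} · (x̄ - mu_0):
  S^{-1} · (x̄ - mu_0) = (-0.4286, 1.2527),
  (x̄ - mu_0)^T · [...] = (1.75)·(-0.4286) + (4.5)·(1.2527) = 4.8874.

Step 5 — scale by n: T² = 4 · 4.8874 = 19.5495.

T² ≈ 19.5495


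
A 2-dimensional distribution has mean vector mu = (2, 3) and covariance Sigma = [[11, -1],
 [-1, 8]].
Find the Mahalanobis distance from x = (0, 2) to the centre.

Step 1 — centre the observation: (x - mu) = (-2, -1).

Step 2 — invert Sigma. det(Sigma) = 11·8 - (-1)² = 87.
  Sigma^{-1} = (1/det) · [[d, -b], [-b, a]] = [[0.092, 0.0115],
 [0.0115, 0.1264]].

Step 3 — form the quadratic (x - mu)^T · Sigma^{-1} · (x - mu):
  Sigma^{-1} · (x - mu) = (-0.1954, -0.1494).
  (x - mu)^T · [Sigma^{-1} · (x - mu)] = (-2)·(-0.1954) + (-1)·(-0.1494) = 0.5402.

Step 4 — take square root: d = √(0.5402) ≈ 0.735.

d(x, mu) = √(0.5402) ≈ 0.735


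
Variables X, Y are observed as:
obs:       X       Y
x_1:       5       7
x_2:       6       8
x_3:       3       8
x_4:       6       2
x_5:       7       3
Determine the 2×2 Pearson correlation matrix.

Step 1 — column means:
  mean(X) = (5 + 6 + 3 + 6 + 7) / 5 = 27/5 = 5.4
  mean(Y) = (7 + 8 + 8 + 2 + 3) / 5 = 28/5 = 5.6

Step 2 — sample variances and covariances s[i,j] = (1/(n-1)) · Σ_k (x_{k,i} - mean_i) · (x_{k,j} - mean_j), with n-1 = 4:
  s[X,X] = ((-0.4)·(-0.4) + (0.6)·(0.6) + (-2.4)·(-2.4) + (0.6)·(0.6) + (1.6)·(1.6)) / 4 = 9.2/4 = 2.3
  s[X,Y] = ((-0.4)·(1.4) + (0.6)·(2.4) + (-2.4)·(2.4) + (0.6)·(-3.6) + (1.6)·(-2.6)) / 4 = -11.2/4 = -2.8
  s[Y,Y] = ((1.4)·(1.4) + (2.4)·(2.4) + (2.4)·(2.4) + (-3.6)·(-3.6) + (-2.6)·(-2.6)) / 4 = 33.2/4 = 8.3
  Sample standard deviations s_i = √(s[i,i]):
  s(X) = √(2.3) = 1.5166
  s(Y) = √(8.3) = 2.881

Step 3 — r_{ij} = s_{ij} / (s_i · s_j):
  r[X,X] = 1 (diagonal).
  r[X,Y] = -2.8 / (1.5166 · 2.881) = -2.8 / 4.3692 = -0.6408
  r[Y,Y] = 1 (diagonal).

R is symmetric with unit diagonal. Assembling:

R = [[1, -0.6408],
 [-0.6408, 1]]


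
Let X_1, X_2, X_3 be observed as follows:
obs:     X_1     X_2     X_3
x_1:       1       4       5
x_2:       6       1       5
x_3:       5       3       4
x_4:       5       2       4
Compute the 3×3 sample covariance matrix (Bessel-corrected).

Step 1 — column means:
  mean(X_1) = (1 + 6 + 5 + 5) / 4 = 17/4 = 4.25
  mean(X_2) = (4 + 1 + 3 + 2) / 4 = 10/4 = 2.5
  mean(X_3) = (5 + 5 + 4 + 4) / 4 = 18/4 = 4.5

Step 2 — sample covariance S[i,j] = (1/(n-1)) · Σ_k (x_{k,i} - mean_i) · (x_{k,j} - mean_j), with n-1 = 3.
  S[X_1,X_1] = ((-3.25)·(-3.25) + (1.75)·(1.75) + (0.75)·(0.75) + (0.75)·(0.75)) / 3 = 14.75/3 = 4.9167
  S[X_1,X_2] = ((-3.25)·(1.5) + (1.75)·(-1.5) + (0.75)·(0.5) + (0.75)·(-0.5)) / 3 = -7.5/3 = -2.5
  S[X_1,X_3] = ((-3.25)·(0.5) + (1.75)·(0.5) + (0.75)·(-0.5) + (0.75)·(-0.5)) / 3 = -1.5/3 = -0.5
  S[X_2,X_2] = ((1.5)·(1.5) + (-1.5)·(-1.5) + (0.5)·(0.5) + (-0.5)·(-0.5)) / 3 = 5/3 = 1.6667
  S[X_2,X_3] = ((1.5)·(0.5) + (-1.5)·(0.5) + (0.5)·(-0.5) + (-0.5)·(-0.5)) / 3 = 0/3 = 0
  S[X_3,X_3] = ((0.5)·(0.5) + (0.5)·(0.5) + (-0.5)·(-0.5) + (-0.5)·(-0.5)) / 3 = 1/3 = 0.3333

S is symmetric (S[j,i] = S[i,j]). Assembling:

S = [[4.9167, -2.5, -0.5],
 [-2.5, 1.6667, 0],
 [-0.5, 0, 0.3333]]


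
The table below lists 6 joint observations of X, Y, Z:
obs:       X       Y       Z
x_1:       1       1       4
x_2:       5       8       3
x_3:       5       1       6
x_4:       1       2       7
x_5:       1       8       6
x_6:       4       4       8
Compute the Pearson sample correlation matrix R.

Step 1 — column means:
  mean(X) = (1 + 5 + 5 + 1 + 1 + 4) / 6 = 17/6 = 2.8333
  mean(Y) = (1 + 8 + 1 + 2 + 8 + 4) / 6 = 24/6 = 4
  mean(Z) = (4 + 3 + 6 + 7 + 6 + 8) / 6 = 34/6 = 5.6667

Step 2 — sample variances and covariances s[i,j] = (1/(n-1)) · Σ_k (x_{k,i} - mean_i) · (x_{k,j} - mean_j), with n-1 = 5:
  s[X,X] = ((-1.8333)·(-1.8333) + (2.1667)·(2.1667) + (2.1667)·(2.1667) + (-1.8333)·(-1.8333) + (-1.8333)·(-1.8333) + (1.1667)·(1.1667)) / 5 = 20.8333/5 = 4.1667
  s[X,Y] = ((-1.8333)·(-3) + (2.1667)·(4) + (2.1667)·(-3) + (-1.8333)·(-2) + (-1.8333)·(4) + (1.1667)·(0)) / 5 = 4/5 = 0.8
  s[X,Z] = ((-1.8333)·(-1.6667) + (2.1667)·(-2.6667) + (2.1667)·(0.3333) + (-1.8333)·(1.3333) + (-1.8333)·(0.3333) + (1.1667)·(2.3333)) / 5 = -2.3333/5 = -0.4667
  s[Y,Y] = ((-3)·(-3) + (4)·(4) + (-3)·(-3) + (-2)·(-2) + (4)·(4) + (0)·(0)) / 5 = 54/5 = 10.8
  s[Y,Z] = ((-3)·(-1.6667) + (4)·(-2.6667) + (-3)·(0.3333) + (-2)·(1.3333) + (4)·(0.3333) + (0)·(2.3333)) / 5 = -8/5 = -1.6
  s[Z,Z] = ((-1.6667)·(-1.6667) + (-2.6667)·(-2.6667) + (0.3333)·(0.3333) + (1.3333)·(1.3333) + (0.3333)·(0.3333) + (2.3333)·(2.3333)) / 5 = 17.3333/5 = 3.4667
  Sample standard deviations s_i = √(s[i,i]):
  s(X) = √(4.1667) = 2.0412
  s(Y) = √(10.8) = 3.2863
  s(Z) = √(3.4667) = 1.8619

Step 3 — r_{ij} = s_{ij} / (s_i · s_j):
  r[X,X] = 1 (diagonal).
  r[X,Y] = 0.8 / (2.0412 · 3.2863) = 0.8 / 6.7082 = 0.1193
  r[X,Z] = -0.4667 / (2.0412 · 1.8619) = -0.4667 / 3.8006 = -0.1228
  r[Y,Y] = 1 (diagonal).
  r[Y,Z] = -1.6 / (3.2863 · 1.8619) = -1.6 / 6.1188 = -0.2615
  r[Z,Z] = 1 (diagonal).

R is symmetric with unit diagonal. Assembling:

R = [[1, 0.1193, -0.1228],
 [0.1193, 1, -0.2615],
 [-0.1228, -0.2615, 1]]


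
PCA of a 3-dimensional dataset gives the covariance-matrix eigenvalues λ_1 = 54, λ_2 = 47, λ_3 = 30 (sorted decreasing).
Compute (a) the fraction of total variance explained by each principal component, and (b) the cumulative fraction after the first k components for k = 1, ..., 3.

Step 1 — total variance = trace(Sigma) = Σ λ_i = 54 + 47 + 30 = 131.

Step 2 — fraction explained by component i = λ_i / Σ λ:
  PC1: 54/131 = 0.4122
  PC2: 47/131 = 0.3588
  PC3: 30/131 = 0.229

Step 3 — cumulative fraction after k components = (λ_1 + ... + λ_k) / Σ λ:
  k = 1: 54/131 = 0.4122
  k = 2: (54 + 47)/131 = 101/131 = 0.771
  k = 3: (54 + 47 + 30)/131 = 131/131 = 1

Summary (fraction, with percent):

explained: PC1 0.4122 (41.22%), PC2 0.3588 (35.88%), PC3 0.229 (22.9%);  cumulative: 0.4122, 0.771, 1


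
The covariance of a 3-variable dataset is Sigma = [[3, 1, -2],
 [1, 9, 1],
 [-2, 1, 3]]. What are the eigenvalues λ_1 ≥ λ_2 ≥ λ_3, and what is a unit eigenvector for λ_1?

Step 1 — characteristic polynomial p(λ) = det(λI - Sigma) = λ³ - tr·λ² + c_1·λ - det, where tr = trace, c_1 = sum of the principal 2×2 minors, det = det(Sigma):
  tr = 3 + 9 + 3 = 15,
  c_1 = (3·9 - (1)²) + (3·3 - (-2)²) + (9·3 - (1)²) = 26 + 5 + 26 = 57,
  det = 3·(9·3 - (1)²) - (1)·((1)·3 - (1)·(-2)) + (-2)·((1)·(1) - 9·(-2)) = 3·(26) - (1)·(5) + (-2)·(19) = 35.
  So p(λ) = λ³ - 15λ² + 57λ - 35.
Step 2 — look for an integer root (rational root theorem: any rational root is an integer divisor of 35). Testing λ = 5:
  p(5) = 125 - 375 + 285 - 35 = 0  ✓
  Dividing out (λ - 5): p(λ) = (λ - 5)(λ² - 10λ + 7).
Step 3 — remaining eigenvalues from the quadratic λ² - 10λ + 7 = 0:
  Δ = 10² - 4·7 = 100 - 28 = 72,  λ = (10 ± √72)/2 = (10 ± 8.4853)/2 ≈ 9.2426 or 0.7574.
  Sorted: λ_1 = 9.2426,  λ_2 = 5,  λ_3 = 0.7574  (check: sum = 15 = tr ✓).

Step 4 — unit eigenvector for λ_1 ≈ 9.2426: v spans the null space of (Sigma - λ_1 I), whose rows are
  r_1 = (-6.2426, 1, -2),  r_2 = (1, -0.2426, 1),  r_3 = (-2, 1, -6.2426).
  v is orthogonal to every row, so take v ∝ r_1 × r_2 = ((1)·(1) - (-2)·(-0.2426), (-2)·(1) - (-6.2426)·(1), (-6.2426)·(-0.2426) - (1)·(1)) ≈ (0.5147, 4.2426, 0.5147).
  Let u = (0.5147, 4.2426, 0.5147).
  ||u|| = √((0.5147)² + (4.2426)² + (0.5147)²) = √(18.5299) ≈ 4.3046,  v_1 = u/||u|| ≈ (0.1196, 0.9856, 0.1196) (||v_1|| = 1).

λ_1 = 9.2426,  λ_2 = 5,  λ_3 = 0.7574;  v_1 ≈ (0.1196, 0.9856, 0.1196)


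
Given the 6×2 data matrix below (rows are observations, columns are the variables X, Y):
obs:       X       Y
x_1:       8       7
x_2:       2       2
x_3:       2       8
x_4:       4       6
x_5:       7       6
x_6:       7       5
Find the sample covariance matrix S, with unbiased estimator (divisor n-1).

Step 1 — column means:
  mean(X) = (8 + 2 + 2 + 4 + 7 + 7) / 6 = 30/6 = 5
  mean(Y) = (7 + 2 + 8 + 6 + 6 + 5) / 6 = 34/6 = 5.6667

Step 2 — sample covariance S[i,j] = (1/(n-1)) · Σ_k (x_{k,i} - mean_i) · (x_{k,j} - mean_j), with n-1 = 5.
  S[X,X] = ((3)·(3) + (-3)·(-3) + (-3)·(-3) + (-1)·(-1) + (2)·(2) + (2)·(2)) / 5 = 36/5 = 7.2
  S[X,Y] = ((3)·(1.3333) + (-3)·(-3.6667) + (-3)·(2.3333) + (-1)·(0.3333) + (2)·(0.3333) + (2)·(-0.6667)) / 5 = 7/5 = 1.4
  S[Y,Y] = ((1.3333)·(1.3333) + (-3.6667)·(-3.6667) + (2.3333)·(2.3333) + (0.3333)·(0.3333) + (0.3333)·(0.3333) + (-0.6667)·(-0.6667)) / 5 = 21.3333/5 = 4.2667

S is symmetric (S[j,i] = S[i,j]). Assembling:

S = [[7.2, 1.4],
 [1.4, 4.2667]]


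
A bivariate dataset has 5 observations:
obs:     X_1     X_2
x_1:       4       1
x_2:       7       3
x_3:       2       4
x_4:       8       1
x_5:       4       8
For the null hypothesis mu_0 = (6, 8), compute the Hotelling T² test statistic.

Step 1 — sample mean vector:
  mean(X_1) = (4 + 7 + 2 + 8 + 4) / 5 = 25/5 = 5
  mean(X_2) = (1 + 3 + 4 + 1 + 8) / 5 = 17/5 = 3.4
  x̄ = (5, 3.4),  deviation x̄ - mu_0 = (5, 3.4) - (6, 8) = (-1, -4.6).

Step 2 — sample covariance matrix, S[i,j] = (1/(n-1)) · Σ_k (x_{k,i} - mean_i) · (x_{k,j} - mean_j), divisor n-1 = 4:
  S[X_1,X_1] = ((-1)·(-1) + (2)·(2) + (-3)·(-3) + (3)·(3) + (-1)·(-1)) / 4 = 24/4 = 6
  S[X_1,X_2] = ((-1)·(-2.4) + (2)·(-0.4) + (-3)·(0.6) + (3)·(-2.4) + (-1)·(4.6)) / 4 = -12/4 = -3
  S[X_2,X_2] = ((-2.4)·(-2.4) + (-0.4)·(-0.4) + (0.6)·(0.6) + (-2.4)·(-2.4) + (4.6)·(4.6)) / 4 = 33.2/4 = 8.3
  S = [[6, -3],
 [-3, 8.3]].

Step 3 — invert S. det(S) = 6·8.3 - (-3)² = 40.8.
  S^{-1} = (1/det) · [[d, -b], [-b, a]] = [[0.2034, 0.0735],
 [0.0735, 0.1471]].

Step 4 — quadratic form (x̄ - mu_0)^T · S^{-1} · (x̄ - mu_0):
  S^{-1} · (x̄ - mu_0) = (-0.5417, -0.75),
  (x̄ - mu_0)^T · [...] = (-1)·(-0.5417) + (-4.6)·(-0.75) = 3.9917.

Step 5 — scale by n: T² = 5 · 3.9917 = 19.9583.

T² ≈ 19.9583


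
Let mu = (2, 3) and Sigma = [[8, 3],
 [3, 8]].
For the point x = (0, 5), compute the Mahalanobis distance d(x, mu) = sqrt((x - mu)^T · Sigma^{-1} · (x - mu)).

Step 1 — centre the observation: (x - mu) = (-2, 2).

Step 2 — invert Sigma. det(Sigma) = 8·8 - (3)² = 55.
  Sigma^{-1} = (1/det) · [[d, -b], [-b, a]] = [[0.1455, -0.0545],
 [-0.0545, 0.1455]].

Step 3 — form the quadratic (x - mu)^T · Sigma^{-1} · (x - mu):
  Sigma^{-1} · (x - mu) = (-0.4, 0.4).
  (x - mu)^T · [Sigma^{-1} · (x - mu)] = (-2)·(-0.4) + (2)·(0.4) = 1.6.

Step 4 — take square root: d = √(1.6) ≈ 1.2649.

d(x, mu) = √(1.6) ≈ 1.2649


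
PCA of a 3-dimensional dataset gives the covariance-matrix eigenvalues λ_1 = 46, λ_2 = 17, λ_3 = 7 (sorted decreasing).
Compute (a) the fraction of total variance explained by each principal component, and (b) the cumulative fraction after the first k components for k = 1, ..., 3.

Step 1 — total variance = trace(Sigma) = Σ λ_i = 46 + 17 + 7 = 70.

Step 2 — fraction explained by component i = λ_i / Σ λ:
  PC1: 46/70 = 0.6571
  PC2: 17/70 = 0.2429
  PC3: 7/70 = 0.1

Step 3 — cumulative fraction after k components = (λ_1 + ... + λ_k) / Σ λ:
  k = 1: 46/70 = 0.6571
  k = 2: (46 + 17)/70 = 63/70 = 0.9
  k = 3: (46 + 17 + 7)/70 = 70/70 = 1

Summary (fraction, with percent):

explained: PC1 0.6571 (65.71%), PC2 0.2429 (24.29%), PC3 0.1 (10%);  cumulative: 0.6571, 0.9, 1


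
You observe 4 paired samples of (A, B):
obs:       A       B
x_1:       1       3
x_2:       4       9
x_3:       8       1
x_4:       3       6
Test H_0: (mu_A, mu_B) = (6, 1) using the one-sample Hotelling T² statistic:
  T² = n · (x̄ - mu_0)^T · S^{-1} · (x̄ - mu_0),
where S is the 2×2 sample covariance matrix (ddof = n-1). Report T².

Step 1 — sample mean vector:
  mean(A) = (1 + 4 + 8 + 3) / 4 = 16/4 = 4
  mean(B) = (3 + 9 + 1 + 6) / 4 = 19/4 = 4.75
  x̄ = (4, 4.75),  deviation x̄ - mu_0 = (4, 4.75) - (6, 1) = (-2, 3.75).

Step 2 — sample covariance matrix, S[i,j] = (1/(n-1)) · Σ_k (x_{k,i} - mean_i) · (x_{k,j} - mean_j), divisor n-1 = 3:
  S[A,A] = ((-3)·(-3) + (0)·(0) + (4)·(4) + (-1)·(-1)) / 3 = 26/3 = 8.6667
  S[A,B] = ((-3)·(-1.75) + (0)·(4.25) + (4)·(-3.75) + (-1)·(1.25)) / 3 = -11/3 = -3.6667
  S[B,B] = ((-1.75)·(-1.75) + (4.25)·(4.25) + (-3.75)·(-3.75) + (1.25)·(1.25)) / 3 = 36.75/3 = 12.25
  S = [[8.6667, -3.6667],
 [-3.6667, 12.25]].

Step 3 — invert S. det(S) = 8.6667·12.25 - (-3.6667)² = 92.7222.
  S^{-1} = (1/det) · [[d, -b], [-b, a]] = [[0.1321, 0.0395],
 [0.0395, 0.0935]].

Step 4 — quadratic form (x̄ - mu_0)^T · S^{-1} · (x̄ - mu_0):
  S^{-1} · (x̄ - mu_0) = (-0.1159, 0.2714),
  (x̄ - mu_0)^T · [...] = (-2)·(-0.1159) + (3.75)·(0.2714) = 1.2497.

Step 5 — scale by n: T² = 4 · 1.2497 = 4.9988.

T² ≈ 4.9988


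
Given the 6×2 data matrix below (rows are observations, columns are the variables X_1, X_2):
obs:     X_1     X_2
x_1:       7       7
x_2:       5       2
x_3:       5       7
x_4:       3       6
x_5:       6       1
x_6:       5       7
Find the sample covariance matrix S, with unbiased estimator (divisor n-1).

Step 1 — column means:
  mean(X_1) = (7 + 5 + 5 + 3 + 6 + 5) / 6 = 31/6 = 5.1667
  mean(X_2) = (7 + 2 + 7 + 6 + 1 + 7) / 6 = 30/6 = 5

Step 2 — sample covariance S[i,j] = (1/(n-1)) · Σ_k (x_{k,i} - mean_i) · (x_{k,j} - mean_j), with n-1 = 5.
  S[X_1,X_1] = ((1.8333)·(1.8333) + (-0.1667)·(-0.1667) + (-0.1667)·(-0.1667) + (-2.1667)·(-2.1667) + (0.8333)·(0.8333) + (-0.1667)·(-0.1667)) / 5 = 8.8333/5 = 1.7667
  S[X_1,X_2] = ((1.8333)·(2) + (-0.1667)·(-3) + (-0.1667)·(2) + (-2.1667)·(1) + (0.8333)·(-4) + (-0.1667)·(2)) / 5 = -2/5 = -0.4
  S[X_2,X_2] = ((2)·(2) + (-3)·(-3) + (2)·(2) + (1)·(1) + (-4)·(-4) + (2)·(2)) / 5 = 38/5 = 7.6

S is symmetric (S[j,i] = S[i,j]). Assembling:

S = [[1.7667, -0.4],
 [-0.4, 7.6]]


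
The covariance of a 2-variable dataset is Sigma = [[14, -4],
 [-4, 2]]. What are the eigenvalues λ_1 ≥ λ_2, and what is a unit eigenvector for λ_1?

Step 1 — characteristic polynomial of 2×2 Sigma:
  det(Sigma - λI) = λ² - trace · λ + det = 0.
  trace = 14 + 2 = 16, det = 14·2 - (-4)² = 12.
Step 2 — discriminant:
  Δ = trace² - 4·det = 256 - 48 = 208.
Step 3 — eigenvalues:
  λ = (trace ± √Δ)/2 = (16 ± 14.4222)/2,
  λ_1 = 15.2111,  λ_2 = 0.7889.

Step 4 — unit eigenvector for λ_1: solve (Sigma - λ_1 I)v = 0. First row:
  (14 - 15.2111)·v_x + (-4)·v_y = 0, i.e. (-1.2111)·v_x + (-4)·v_y = 0,
  so v ∝ (b, λ_1 - a) = (-4, 1.2111); multiply by -1 so the first entry is positive: u = (4, -1.2111).
  ||u|| = √((4)² + (-1.2111)²) = √(17.4668) ≈ 4.1793,
  v_1 = u/||u|| ≈ (0.9571, -0.2898) (||v_1|| = 1).

λ_1 = 15.2111,  λ_2 = 0.7889;  v_1 ≈ (0.9571, -0.2898)


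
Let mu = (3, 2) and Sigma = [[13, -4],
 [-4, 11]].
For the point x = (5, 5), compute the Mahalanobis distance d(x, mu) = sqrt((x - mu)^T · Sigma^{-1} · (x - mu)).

Step 1 — centre the observation: (x - mu) = (2, 3).

Step 2 — invert Sigma. det(Sigma) = 13·11 - (-4)² = 127.
  Sigma^{-1} = (1/det) · [[d, -b], [-b, a]] = [[0.0866, 0.0315],
 [0.0315, 0.1024]].

Step 3 — form the quadratic (x - mu)^T · Sigma^{-1} · (x - mu):
  Sigma^{-1} · (x - mu) = (0.2677, 0.3701).
  (x - mu)^T · [Sigma^{-1} · (x - mu)] = (2)·(0.2677) + (3)·(0.3701) = 1.6457.

Step 4 — take square root: d = √(1.6457) ≈ 1.2828.

d(x, mu) = √(1.6457) ≈ 1.2828


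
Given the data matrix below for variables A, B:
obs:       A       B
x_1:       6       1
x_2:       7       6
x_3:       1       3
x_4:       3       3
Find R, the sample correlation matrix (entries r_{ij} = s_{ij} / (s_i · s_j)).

Step 1 — column means:
  mean(A) = (6 + 7 + 1 + 3) / 4 = 17/4 = 4.25
  mean(B) = (1 + 6 + 3 + 3) / 4 = 13/4 = 3.25

Step 2 — sample variances and covariances s[i,j] = (1/(n-1)) · Σ_k (x_{k,i} - mean_i) · (x_{k,j} - mean_j), with n-1 = 3:
  s[A,A] = ((1.75)·(1.75) + (2.75)·(2.75) + (-3.25)·(-3.25) + (-1.25)·(-1.25)) / 3 = 22.75/3 = 7.5833
  s[A,B] = ((1.75)·(-2.25) + (2.75)·(2.75) + (-3.25)·(-0.25) + (-1.25)·(-0.25)) / 3 = 4.75/3 = 1.5833
  s[B,B] = ((-2.25)·(-2.25) + (2.75)·(2.75) + (-0.25)·(-0.25) + (-0.25)·(-0.25)) / 3 = 12.75/3 = 4.25
  Sample standard deviations s_i = √(s[i,i]):
  s(A) = √(7.5833) = 2.7538
  s(B) = √(4.25) = 2.0616

Step 3 — r_{ij} = s_{ij} / (s_i · s_j):
  r[A,A] = 1 (diagonal).
  r[A,B] = 1.5833 / (2.7538 · 2.0616) = 1.5833 / 5.6771 = 0.2789
  r[B,B] = 1 (diagonal).

R is symmetric with unit diagonal. Assembling:

R = [[1, 0.2789],
 [0.2789, 1]]


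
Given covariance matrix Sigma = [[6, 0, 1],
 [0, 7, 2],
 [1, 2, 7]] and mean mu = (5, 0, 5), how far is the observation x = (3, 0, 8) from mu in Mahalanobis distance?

Step 1 — centre the observation: (x - mu) = (-2, 0, 3).

Step 2 — invert Sigma (cofactor / det for 3×3, or solve directly):
  Sigma^{-1} = [[0.1711, 0.0076, -0.0266],
 [0.0076, 0.1559, -0.0456],
 [-0.0266, -0.0456, 0.1597]].

Step 3 — form the quadratic (x - mu)^T · Sigma^{-1} · (x - mu):
  Sigma^{-1} · (x - mu) = (-0.4221, -0.1521, 0.5323).
  (x - mu)^T · [Sigma^{-1} · (x - mu)] = (-2)·(-0.4221) + (0)·(-0.1521) + (3)·(0.5323) = 2.4411.

Step 4 — take square root: d = √(2.4411) ≈ 1.5624.

d(x, mu) = √(2.4411) ≈ 1.5624


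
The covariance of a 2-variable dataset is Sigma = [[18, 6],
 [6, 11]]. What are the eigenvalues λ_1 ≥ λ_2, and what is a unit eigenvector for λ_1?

Step 1 — characteristic polynomial of 2×2 Sigma:
  det(Sigma - λI) = λ² - trace · λ + det = 0.
  trace = 18 + 11 = 29, det = 18·11 - (6)² = 162.
Step 2 — discriminant:
  Δ = trace² - 4·det = 841 - 648 = 193.
Step 3 — eigenvalues:
  λ = (trace ± √Δ)/2 = (29 ± 13.8924)/2,
  λ_1 = 21.4462,  λ_2 = 7.5538.

Step 4 — unit eigenvector for λ_1: solve (Sigma - λ_1 I)v = 0. First row:
  (18 - 21.4462)·v_x + (6)·v_y = 0, i.e. (-3.4462)·v_x + (6)·v_y = 0,
  so v ∝ (b, λ_1 - a) = (6, 3.4462) = u.
  ||u|| = √((6)² + (3.4462)²) = √(47.8764) ≈ 6.9193,
  v_1 = u/||u|| ≈ (0.8671, 0.4981) (||v_1|| = 1).

λ_1 = 21.4462,  λ_2 = 7.5538;  v_1 ≈ (0.8671, 0.4981)


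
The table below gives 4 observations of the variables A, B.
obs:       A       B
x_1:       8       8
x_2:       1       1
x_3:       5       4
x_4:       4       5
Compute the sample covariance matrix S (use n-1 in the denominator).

Step 1 — column means:
  mean(A) = (8 + 1 + 5 + 4) / 4 = 18/4 = 4.5
  mean(B) = (8 + 1 + 4 + 5) / 4 = 18/4 = 4.5

Step 2 — sample covariance S[i,j] = (1/(n-1)) · Σ_k (x_{k,i} - mean_i) · (x_{k,j} - mean_j), with n-1 = 3.
  S[A,A] = ((3.5)·(3.5) + (-3.5)·(-3.5) + (0.5)·(0.5) + (-0.5)·(-0.5)) / 3 = 25/3 = 8.3333
  S[A,B] = ((3.5)·(3.5) + (-3.5)·(-3.5) + (0.5)·(-0.5) + (-0.5)·(0.5)) / 3 = 24/3 = 8
  S[B,B] = ((3.5)·(3.5) + (-3.5)·(-3.5) + (-0.5)·(-0.5) + (0.5)·(0.5)) / 3 = 25/3 = 8.3333

S is symmetric (S[j,i] = S[i,j]). Assembling:

S = [[8.3333, 8],
 [8, 8.3333]]


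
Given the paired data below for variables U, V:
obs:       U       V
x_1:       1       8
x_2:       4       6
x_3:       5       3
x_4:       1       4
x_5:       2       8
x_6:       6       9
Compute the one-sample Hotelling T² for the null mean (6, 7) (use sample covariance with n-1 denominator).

Step 1 — sample mean vector:
  mean(U) = (1 + 4 + 5 + 1 + 2 + 6) / 6 = 19/6 = 3.1667
  mean(V) = (8 + 6 + 3 + 4 + 8 + 9) / 6 = 38/6 = 6.3333
  x̄ = (3.1667, 6.3333),  deviation x̄ - mu_0 = (3.1667, 6.3333) - (6, 7) = (-2.8333, -0.6667).

Step 2 — sample covariance matrix, S[i,j] = (1/(n-1)) · Σ_k (x_{k,i} - mean_i) · (x_{k,j} - mean_j), divisor n-1 = 5:
  S[U,U] = ((-2.1667)·(-2.1667) + (0.8333)·(0.8333) + (1.8333)·(1.8333) + (-2.1667)·(-2.1667) + (-1.1667)·(-1.1667) + (2.8333)·(2.8333)) / 5 = 22.8333/5 = 4.5667
  S[U,V] = ((-2.1667)·(1.6667) + (0.8333)·(-0.3333) + (1.8333)·(-3.3333) + (-2.1667)·(-2.3333) + (-1.1667)·(1.6667) + (2.8333)·(2.6667)) / 5 = 0.6667/5 = 0.1333
  S[V,V] = ((1.6667)·(1.6667) + (-0.3333)·(-0.3333) + (-3.3333)·(-3.3333) + (-2.3333)·(-2.3333) + (1.6667)·(1.6667) + (2.6667)·(2.6667)) / 5 = 29.3333/5 = 5.8667
  S = [[4.5667, 0.1333],
 [0.1333, 5.8667]].

Step 3 — invert S. det(S) = 4.5667·5.8667 - (0.1333)² = 26.7733.
  S^{-1} = (1/det) · [[d, -b], [-b, a]] = [[0.2191, -0.005],
 [-0.005, 0.1706]].

Step 4 — quadratic form (x̄ - mu_0)^T · S^{-1} · (x̄ - mu_0):
  S^{-1} · (x̄ - mu_0) = (-0.6175, -0.0996),
  (x̄ - mu_0)^T · [...] = (-2.8333)·(-0.6175) + (-0.6667)·(-0.0996) = 1.8161.

Step 5 — scale by n: T² = 6 · 1.8161 = 10.8964.

T² ≈ 10.8964


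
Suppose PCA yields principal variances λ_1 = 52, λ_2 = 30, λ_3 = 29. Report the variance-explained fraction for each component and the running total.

Step 1 — total variance = trace(Sigma) = Σ λ_i = 52 + 30 + 29 = 111.

Step 2 — fraction explained by component i = λ_i / Σ λ:
  PC1: 52/111 = 0.4685
  PC2: 30/111 = 0.2703
  PC3: 29/111 = 0.2613

Step 3 — cumulative fraction after k components = (λ_1 + ... + λ_k) / Σ λ:
  k = 1: 52/111 = 0.4685
  k = 2: (52 + 30)/111 = 82/111 = 0.7387
  k = 3: (52 + 30 + 29)/111 = 111/111 = 1

Summary (fraction, with percent):

explained: PC1 0.4685 (46.85%), PC2 0.2703 (27.03%), PC3 0.2613 (26.13%);  cumulative: 0.4685, 0.7387, 1


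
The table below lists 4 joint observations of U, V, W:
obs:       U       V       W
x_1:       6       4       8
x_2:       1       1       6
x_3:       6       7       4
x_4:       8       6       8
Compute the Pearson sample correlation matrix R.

Step 1 — column means:
  mean(U) = (6 + 1 + 6 + 8) / 4 = 21/4 = 5.25
  mean(V) = (4 + 1 + 7 + 6) / 4 = 18/4 = 4.5
  mean(W) = (8 + 6 + 4 + 8) / 4 = 26/4 = 6.5

Step 2 — sample variances and covariances s[i,j] = (1/(n-1)) · Σ_k (x_{k,i} - mean_i) · (x_{k,j} - mean_j), with n-1 = 3:
  s[U,U] = ((0.75)·(0.75) + (-4.25)·(-4.25) + (0.75)·(0.75) + (2.75)·(2.75)) / 3 = 26.75/3 = 8.9167
  s[U,V] = ((0.75)·(-0.5) + (-4.25)·(-3.5) + (0.75)·(2.5) + (2.75)·(1.5)) / 3 = 20.5/3 = 6.8333
  s[U,W] = ((0.75)·(1.5) + (-4.25)·(-0.5) + (0.75)·(-2.5) + (2.75)·(1.5)) / 3 = 5.5/3 = 1.8333
  s[V,V] = ((-0.5)·(-0.5) + (-3.5)·(-3.5) + (2.5)·(2.5) + (1.5)·(1.5)) / 3 = 21/3 = 7
  s[V,W] = ((-0.5)·(1.5) + (-3.5)·(-0.5) + (2.5)·(-2.5) + (1.5)·(1.5)) / 3 = -3/3 = -1
  s[W,W] = ((1.5)·(1.5) + (-0.5)·(-0.5) + (-2.5)·(-2.5) + (1.5)·(1.5)) / 3 = 11/3 = 3.6667
  Sample standard deviations s_i = √(s[i,i]):
  s(U) = √(8.9167) = 2.9861
  s(V) = √(7) = 2.6458
  s(W) = √(3.6667) = 1.9149

Step 3 — r_{ij} = s_{ij} / (s_i · s_j):
  r[U,U] = 1 (diagonal).
  r[U,V] = 6.8333 / (2.9861 · 2.6458) = 6.8333 / 7.9004 = 0.8649
  r[U,W] = 1.8333 / (2.9861 · 1.9149) = 1.8333 / 5.7179 = 0.3206
  r[V,V] = 1 (diagonal).
  r[V,W] = -1 / (2.6458 · 1.9149) = -1 / 5.0662 = -0.1974
  r[W,W] = 1 (diagonal).

R is symmetric with unit diagonal. Assembling:

R = [[1, 0.8649, 0.3206],
 [0.8649, 1, -0.1974],
 [0.3206, -0.1974, 1]]


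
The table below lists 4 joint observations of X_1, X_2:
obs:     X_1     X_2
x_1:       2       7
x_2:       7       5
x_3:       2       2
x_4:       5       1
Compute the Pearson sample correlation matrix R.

Step 1 — column means:
  mean(X_1) = (2 + 7 + 2 + 5) / 4 = 16/4 = 4
  mean(X_2) = (7 + 5 + 2 + 1) / 4 = 15/4 = 3.75

Step 2 — sample variances and covariances s[i,j] = (1/(n-1)) · Σ_k (x_{k,i} - mean_i) · (x_{k,j} - mean_j), with n-1 = 3:
  s[X_1,X_1] = ((-2)·(-2) + (3)·(3) + (-2)·(-2) + (1)·(1)) / 3 = 18/3 = 6
  s[X_1,X_2] = ((-2)·(3.25) + (3)·(1.25) + (-2)·(-1.75) + (1)·(-2.75)) / 3 = -2/3 = -0.6667
  s[X_2,X_2] = ((3.25)·(3.25) + (1.25)·(1.25) + (-1.75)·(-1.75) + (-2.75)·(-2.75)) / 3 = 22.75/3 = 7.5833
  Sample standard deviations s_i = √(s[i,i]):
  s(X_1) = √(6) = 2.4495
  s(X_2) = √(7.5833) = 2.7538

Step 3 — r_{ij} = s_{ij} / (s_i · s_j):
  r[X_1,X_1] = 1 (diagonal).
  r[X_1,X_2] = -0.6667 / (2.4495 · 2.7538) = -0.6667 / 6.7454 = -0.0988
  r[X_2,X_2] = 1 (diagonal).

R is symmetric with unit diagonal. Assembling:

R = [[1, -0.0988],
 [-0.0988, 1]]


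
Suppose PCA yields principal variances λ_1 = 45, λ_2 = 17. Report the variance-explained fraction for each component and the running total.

Step 1 — total variance = trace(Sigma) = Σ λ_i = 45 + 17 = 62.

Step 2 — fraction explained by component i = λ_i / Σ λ:
  PC1: 45/62 = 0.7258
  PC2: 17/62 = 0.2742

Step 3 — cumulative fraction after k components = (λ_1 + ... + λ_k) / Σ λ:
  k = 1: 45/62 = 0.7258
  k = 2: (45 + 17)/62 = 62/62 = 1

Summary (fraction, with percent):

explained: PC1 0.7258 (72.58%), PC2 0.2742 (27.42%);  cumulative: 0.7258, 1


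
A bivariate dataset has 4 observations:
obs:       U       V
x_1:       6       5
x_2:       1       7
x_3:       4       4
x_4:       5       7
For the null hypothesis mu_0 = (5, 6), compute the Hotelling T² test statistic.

Step 1 — sample mean vector:
  mean(U) = (6 + 1 + 4 + 5) / 4 = 16/4 = 4
  mean(V) = (5 + 7 + 4 + 7) / 4 = 23/4 = 5.75
  x̄ = (4, 5.75),  deviation x̄ - mu_0 = (4, 5.75) - (5, 6) = (-1, -0.25).

Step 2 — sample covariance matrix, S[i,j] = (1/(n-1)) · Σ_k (x_{k,i} - mean_i) · (x_{k,j} - mean_j), divisor n-1 = 3:
  S[U,U] = ((2)·(2) + (-3)·(-3) + (0)·(0) + (1)·(1)) / 3 = 14/3 = 4.6667
  S[U,V] = ((2)·(-0.75) + (-3)·(1.25) + (0)·(-1.75) + (1)·(1.25)) / 3 = -4/3 = -1.3333
  S[V,V] = ((-0.75)·(-0.75) + (1.25)·(1.25) + (-1.75)·(-1.75) + (1.25)·(1.25)) / 3 = 6.75/3 = 2.25
  S = [[4.6667, -1.3333],
 [-1.3333, 2.25]].

Step 3 — invert S. det(S) = 4.6667·2.25 - (-1.3333)² = 8.7222.
  S^{-1} = (1/det) · [[d, -b], [-b, a]] = [[0.258, 0.1529],
 [0.1529, 0.535]].

Step 4 — quadratic form (x̄ - mu_0)^T · S^{-1} · (x̄ - mu_0):
  S^{-1} · (x̄ - mu_0) = (-0.2962, -0.2866),
  (x̄ - mu_0)^T · [...] = (-1)·(-0.2962) + (-0.25)·(-0.2866) = 0.3678.

Step 5 — scale by n: T² = 4 · 0.3678 = 1.4713.

T² ≈ 1.4713


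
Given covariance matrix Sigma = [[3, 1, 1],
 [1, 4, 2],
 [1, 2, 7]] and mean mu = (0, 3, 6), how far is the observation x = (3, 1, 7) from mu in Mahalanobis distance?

Step 1 — centre the observation: (x - mu) = (3, -2, 1).

Step 2 — invert Sigma (cofactor / det for 3×3, or solve directly):
  Sigma^{-1} = [[0.3692, -0.0769, -0.0308],
 [-0.0769, 0.3077, -0.0769],
 [-0.0308, -0.0769, 0.1692]].

Step 3 — form the quadratic (x - mu)^T · Sigma^{-1} · (x - mu):
  Sigma^{-1} · (x - mu) = (1.2308, -0.9231, 0.2308).
  (x - mu)^T · [Sigma^{-1} · (x - mu)] = (3)·(1.2308) + (-2)·(-0.9231) + (1)·(0.2308) = 5.7692.

Step 4 — take square root: d = √(5.7692) ≈ 2.4019.

d(x, mu) = √(5.7692) ≈ 2.4019
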